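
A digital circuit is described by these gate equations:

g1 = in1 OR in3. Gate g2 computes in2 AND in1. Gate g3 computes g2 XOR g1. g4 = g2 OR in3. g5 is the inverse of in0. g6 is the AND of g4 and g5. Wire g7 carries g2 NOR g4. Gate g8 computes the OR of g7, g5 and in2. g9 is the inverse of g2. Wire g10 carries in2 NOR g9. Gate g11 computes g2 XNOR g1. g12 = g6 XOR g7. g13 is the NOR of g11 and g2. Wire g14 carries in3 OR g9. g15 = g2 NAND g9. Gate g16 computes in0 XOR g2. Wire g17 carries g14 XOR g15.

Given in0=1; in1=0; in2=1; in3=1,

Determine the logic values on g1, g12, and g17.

g1 = 1  g12 = 0  g17 = 0

g1 = in1 OR in3 = 0 OR 1 = 1
g2 = in2 AND in1 = 1 AND 0 = 0
g4 = g2 OR in3 = 0 OR 1 = 1
g5 = NOT in0 = NOT 1 = 0
g6 = g4 AND g5 = 1 AND 0 = 0
g7 = g2 NOR g4 = 0 NOR 1 = 0
g9 = NOT g2 = NOT 0 = 1
g12 = g6 XOR g7 = 0 XOR 0 = 0
g14 = in3 OR g9 = 1 OR 1 = 1
g15 = g2 NAND g9 = 0 NAND 1 = 1
g17 = g14 XOR g15 = 1 XOR 1 = 0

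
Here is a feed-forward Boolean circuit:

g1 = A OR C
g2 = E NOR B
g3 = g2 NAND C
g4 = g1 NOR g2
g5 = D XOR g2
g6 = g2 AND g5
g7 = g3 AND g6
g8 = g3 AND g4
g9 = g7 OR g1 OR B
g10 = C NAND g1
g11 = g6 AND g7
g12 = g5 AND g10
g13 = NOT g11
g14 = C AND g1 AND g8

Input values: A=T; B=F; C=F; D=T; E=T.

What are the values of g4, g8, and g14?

g4 = F; g8 = F; g14 = F

g1 = A OR C = T OR F = T
g2 = E NOR B = T NOR F = F
g3 = g2 NAND C = F NAND F = T
g4 = g1 NOR g2 = T NOR F = F
g8 = g3 AND g4 = T AND F = F
g14 = C AND g1 AND g8 = F AND T AND F = F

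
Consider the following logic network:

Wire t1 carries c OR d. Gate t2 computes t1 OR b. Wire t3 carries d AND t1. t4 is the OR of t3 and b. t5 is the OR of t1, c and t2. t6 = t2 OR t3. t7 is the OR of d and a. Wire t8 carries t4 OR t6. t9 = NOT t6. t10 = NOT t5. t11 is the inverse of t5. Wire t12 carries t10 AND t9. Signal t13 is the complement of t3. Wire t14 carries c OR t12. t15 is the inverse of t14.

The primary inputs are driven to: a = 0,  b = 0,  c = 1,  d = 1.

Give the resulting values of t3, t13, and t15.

t3 = 1, t13 = 0, t15 = 0

t1 = c OR d = 1 OR 1 = 1
t2 = t1 OR b = 1 OR 0 = 1
t3 = d AND t1 = 1 AND 1 = 1
t5 = t1 OR c OR t2 = 1 OR 1 OR 1 = 1
t6 = t2 OR t3 = 1 OR 1 = 1
t9 = NOT t6 = NOT 1 = 0
t10 = NOT t5 = NOT 1 = 0
t12 = t10 AND t9 = 0 AND 0 = 0
t13 = NOT t3 = NOT 1 = 0
t14 = c OR t12 = 1 OR 0 = 1
t15 = NOT t14 = NOT 1 = 0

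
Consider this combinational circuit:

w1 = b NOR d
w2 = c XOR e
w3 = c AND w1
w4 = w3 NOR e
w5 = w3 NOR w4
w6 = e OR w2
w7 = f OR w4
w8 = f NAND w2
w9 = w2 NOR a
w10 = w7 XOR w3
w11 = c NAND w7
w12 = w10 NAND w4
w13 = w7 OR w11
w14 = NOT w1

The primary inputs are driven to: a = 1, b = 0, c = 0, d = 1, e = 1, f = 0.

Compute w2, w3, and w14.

w1 = b NOR d = 0 NOR 1 = 0
w2 = c XOR e = 0 XOR 1 = 1
w3 = c AND w1 = 0 AND 0 = 0
w14 = NOT w1 = NOT 0 = 1

w2 = 1, w3 = 0, w14 = 1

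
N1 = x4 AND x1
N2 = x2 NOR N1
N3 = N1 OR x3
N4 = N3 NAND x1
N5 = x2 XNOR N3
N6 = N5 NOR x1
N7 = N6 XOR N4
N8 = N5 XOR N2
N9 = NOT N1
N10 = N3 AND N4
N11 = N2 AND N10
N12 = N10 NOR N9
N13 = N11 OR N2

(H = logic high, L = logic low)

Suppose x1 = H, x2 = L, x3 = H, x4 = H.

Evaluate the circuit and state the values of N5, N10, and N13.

N5 = L; N10 = L; N13 = L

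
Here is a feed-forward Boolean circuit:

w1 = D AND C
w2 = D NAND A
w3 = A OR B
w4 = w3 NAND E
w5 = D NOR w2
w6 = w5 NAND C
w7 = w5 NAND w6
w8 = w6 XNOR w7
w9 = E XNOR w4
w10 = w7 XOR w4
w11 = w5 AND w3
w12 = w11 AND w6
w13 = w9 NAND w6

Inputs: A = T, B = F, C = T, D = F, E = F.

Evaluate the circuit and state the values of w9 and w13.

w9 = F  w13 = T

w2 = D NAND A = F NAND T = T
w3 = A OR B = T OR F = T
w4 = w3 NAND E = T NAND F = T
w5 = D NOR w2 = F NOR T = F
w6 = w5 NAND C = F NAND T = T
w9 = E XNOR w4 = F XNOR T = F
w13 = w9 NAND w6 = F NAND T = T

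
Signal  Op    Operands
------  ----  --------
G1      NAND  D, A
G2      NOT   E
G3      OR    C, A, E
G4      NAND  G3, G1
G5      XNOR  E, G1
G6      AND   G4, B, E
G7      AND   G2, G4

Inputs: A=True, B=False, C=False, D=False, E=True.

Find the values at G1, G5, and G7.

G1 = True, G5 = True, G7 = False

G1 = D NAND A = False NAND True = True
G2 = NOT E = NOT True = False
G3 = C OR A OR E = False OR True OR True = True
G4 = G3 NAND G1 = True NAND True = False
G5 = E XNOR G1 = True XNOR True = True
G7 = G2 AND G4 = False AND False = False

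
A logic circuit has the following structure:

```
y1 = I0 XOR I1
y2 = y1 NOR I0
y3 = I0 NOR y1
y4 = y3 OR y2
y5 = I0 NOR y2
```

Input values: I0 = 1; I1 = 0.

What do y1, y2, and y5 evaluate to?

y1 = I0 XOR I1 = 1 XOR 0 = 1
y2 = y1 NOR I0 = 1 NOR 1 = 0
y5 = I0 NOR y2 = 1 NOR 0 = 0

y1 = 1, y2 = 0, y5 = 0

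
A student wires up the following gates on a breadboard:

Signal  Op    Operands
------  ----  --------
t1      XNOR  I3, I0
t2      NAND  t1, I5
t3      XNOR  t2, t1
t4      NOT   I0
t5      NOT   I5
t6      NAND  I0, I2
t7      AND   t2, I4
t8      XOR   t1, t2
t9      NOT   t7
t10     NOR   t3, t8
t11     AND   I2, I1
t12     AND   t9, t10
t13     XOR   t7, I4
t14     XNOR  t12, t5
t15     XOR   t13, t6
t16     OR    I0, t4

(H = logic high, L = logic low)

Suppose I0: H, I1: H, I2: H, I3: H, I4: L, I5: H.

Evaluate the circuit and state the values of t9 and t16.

t9 = H, t16 = H

t1 = I3 XNOR I0 = H XNOR H = H
t2 = t1 NAND I5 = H NAND H = L
t4 = NOT I0 = NOT H = L
t7 = t2 AND I4 = L AND L = L
t9 = NOT t7 = NOT L = H
t16 = I0 OR t4 = H OR L = H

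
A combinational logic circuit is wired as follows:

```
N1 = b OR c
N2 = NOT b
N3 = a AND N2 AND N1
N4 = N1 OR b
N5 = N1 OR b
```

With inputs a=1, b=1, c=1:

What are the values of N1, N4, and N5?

N1 = b OR c = 1 OR 1 = 1
N4 = N1 OR b = 1 OR 1 = 1
N5 = N1 OR b = 1 OR 1 = 1

N1 = 1; N4 = 1; N5 = 1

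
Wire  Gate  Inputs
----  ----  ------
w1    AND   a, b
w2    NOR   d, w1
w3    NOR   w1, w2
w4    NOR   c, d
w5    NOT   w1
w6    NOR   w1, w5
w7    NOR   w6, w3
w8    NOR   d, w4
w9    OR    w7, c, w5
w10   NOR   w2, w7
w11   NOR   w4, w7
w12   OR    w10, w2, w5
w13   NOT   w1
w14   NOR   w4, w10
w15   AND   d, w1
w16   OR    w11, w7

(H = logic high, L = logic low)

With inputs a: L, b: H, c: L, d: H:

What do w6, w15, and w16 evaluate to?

w6 = L, w15 = L, w16 = H

w1 = a AND b = L AND H = L
w2 = d NOR w1 = H NOR L = L
w3 = w1 NOR w2 = L NOR L = H
w4 = c NOR d = L NOR H = L
w5 = NOT w1 = NOT L = H
w6 = w1 NOR w5 = L NOR H = L
w7 = w6 NOR w3 = L NOR H = L
w11 = w4 NOR w7 = L NOR L = H
w15 = d AND w1 = H AND L = L
w16 = w11 OR w7 = H OR L = H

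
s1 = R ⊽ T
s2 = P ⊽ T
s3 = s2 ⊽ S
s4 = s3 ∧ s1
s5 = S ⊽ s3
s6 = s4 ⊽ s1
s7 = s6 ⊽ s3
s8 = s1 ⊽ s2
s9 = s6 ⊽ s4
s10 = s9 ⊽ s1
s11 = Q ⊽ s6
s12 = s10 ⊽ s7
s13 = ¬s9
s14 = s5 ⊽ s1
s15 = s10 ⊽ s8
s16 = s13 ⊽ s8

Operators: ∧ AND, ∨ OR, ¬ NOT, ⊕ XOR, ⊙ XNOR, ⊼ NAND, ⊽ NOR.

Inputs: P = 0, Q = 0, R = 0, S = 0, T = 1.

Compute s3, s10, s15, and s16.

s3 = 1, s10 = 1, s15 = 0, s16 = 0

s1 = R NOR T = 0 NOR 1 = 0
s2 = P NOR T = 0 NOR 1 = 0
s3 = s2 NOR S = 0 NOR 0 = 1
s4 = s3 AND s1 = 1 AND 0 = 0
s6 = s4 NOR s1 = 0 NOR 0 = 1
s8 = s1 NOR s2 = 0 NOR 0 = 1
s9 = s6 NOR s4 = 1 NOR 0 = 0
s10 = s9 NOR s1 = 0 NOR 0 = 1
s13 = NOT s9 = NOT 0 = 1
s15 = s10 NOR s8 = 1 NOR 1 = 0
s16 = s13 NOR s8 = 1 NOR 1 = 0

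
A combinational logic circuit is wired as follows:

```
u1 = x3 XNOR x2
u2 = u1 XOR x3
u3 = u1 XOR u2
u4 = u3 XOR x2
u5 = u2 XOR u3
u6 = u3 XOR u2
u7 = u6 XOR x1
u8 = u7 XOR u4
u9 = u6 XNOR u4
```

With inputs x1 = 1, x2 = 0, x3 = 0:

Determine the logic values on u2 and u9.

u2 = 1  u9 = 0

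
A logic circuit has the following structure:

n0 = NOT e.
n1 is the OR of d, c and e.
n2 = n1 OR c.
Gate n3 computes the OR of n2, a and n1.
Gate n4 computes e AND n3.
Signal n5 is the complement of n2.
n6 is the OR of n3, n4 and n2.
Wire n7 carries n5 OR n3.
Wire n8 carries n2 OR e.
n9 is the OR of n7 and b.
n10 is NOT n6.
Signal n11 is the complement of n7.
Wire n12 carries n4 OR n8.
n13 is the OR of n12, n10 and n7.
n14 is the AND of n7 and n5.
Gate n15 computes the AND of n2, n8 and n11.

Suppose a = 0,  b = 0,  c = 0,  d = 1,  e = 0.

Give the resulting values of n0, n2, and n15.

n0 = NOT e = NOT 0 = 1
n1 = d OR c OR e = 1 OR 0 OR 0 = 1
n2 = n1 OR c = 1 OR 0 = 1
n3 = n2 OR a OR n1 = 1 OR 0 OR 1 = 1
n5 = NOT n2 = NOT 1 = 0
n7 = n5 OR n3 = 0 OR 1 = 1
n8 = n2 OR e = 1 OR 0 = 1
n11 = NOT n7 = NOT 1 = 0
n15 = n2 AND n8 AND n11 = 1 AND 1 AND 0 = 0

n0 = 1; n2 = 1; n15 = 0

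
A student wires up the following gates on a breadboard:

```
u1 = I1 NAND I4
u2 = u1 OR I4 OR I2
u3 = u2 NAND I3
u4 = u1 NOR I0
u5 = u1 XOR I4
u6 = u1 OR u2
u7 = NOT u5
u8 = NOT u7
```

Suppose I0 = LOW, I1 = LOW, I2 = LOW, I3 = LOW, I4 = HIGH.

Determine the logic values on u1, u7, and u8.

u1 = HIGH; u7 = HIGH; u8 = LOW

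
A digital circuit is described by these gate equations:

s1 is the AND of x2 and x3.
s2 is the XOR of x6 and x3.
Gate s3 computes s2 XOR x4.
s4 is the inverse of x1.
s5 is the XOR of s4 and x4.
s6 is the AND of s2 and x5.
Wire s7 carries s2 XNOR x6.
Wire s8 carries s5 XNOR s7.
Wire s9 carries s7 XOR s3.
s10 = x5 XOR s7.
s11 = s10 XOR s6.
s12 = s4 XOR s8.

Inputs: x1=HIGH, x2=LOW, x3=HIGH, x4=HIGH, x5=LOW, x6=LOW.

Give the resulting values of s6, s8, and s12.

s2 = x6 XOR x3 = LOW XOR HIGH = HIGH
s4 = NOT x1 = NOT HIGH = LOW
s5 = s4 XOR x4 = LOW XOR HIGH = HIGH
s6 = s2 AND x5 = HIGH AND LOW = LOW
s7 = s2 XNOR x6 = HIGH XNOR LOW = LOW
s8 = s5 XNOR s7 = HIGH XNOR LOW = LOW
s12 = s4 XOR s8 = LOW XOR LOW = LOW

s6 = LOW, s8 = LOW, s12 = LOW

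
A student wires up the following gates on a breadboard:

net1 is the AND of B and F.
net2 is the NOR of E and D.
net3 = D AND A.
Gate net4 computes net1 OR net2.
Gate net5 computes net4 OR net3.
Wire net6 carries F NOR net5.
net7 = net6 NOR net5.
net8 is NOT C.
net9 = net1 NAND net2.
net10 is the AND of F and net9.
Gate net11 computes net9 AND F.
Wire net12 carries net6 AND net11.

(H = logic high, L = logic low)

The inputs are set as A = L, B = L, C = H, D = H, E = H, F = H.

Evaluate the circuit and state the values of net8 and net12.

net8 = L, net12 = L

net1 = B AND F = L AND H = L
net2 = E NOR D = H NOR H = L
net3 = D AND A = H AND L = L
net4 = net1 OR net2 = L OR L = L
net5 = net4 OR net3 = L OR L = L
net6 = F NOR net5 = H NOR L = L
net8 = NOT C = NOT H = L
net9 = net1 NAND net2 = L NAND L = H
net11 = net9 AND F = H AND H = H
net12 = net6 AND net11 = L AND H = L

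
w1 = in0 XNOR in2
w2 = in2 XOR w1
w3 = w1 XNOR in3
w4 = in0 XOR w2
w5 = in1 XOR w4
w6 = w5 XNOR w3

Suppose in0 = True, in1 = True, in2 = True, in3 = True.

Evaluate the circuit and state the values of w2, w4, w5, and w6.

w2 = False; w4 = True; w5 = False; w6 = False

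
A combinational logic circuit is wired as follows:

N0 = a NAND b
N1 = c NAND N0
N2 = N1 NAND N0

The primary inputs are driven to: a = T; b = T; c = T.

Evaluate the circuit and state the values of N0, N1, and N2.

N0 = F, N1 = T, N2 = T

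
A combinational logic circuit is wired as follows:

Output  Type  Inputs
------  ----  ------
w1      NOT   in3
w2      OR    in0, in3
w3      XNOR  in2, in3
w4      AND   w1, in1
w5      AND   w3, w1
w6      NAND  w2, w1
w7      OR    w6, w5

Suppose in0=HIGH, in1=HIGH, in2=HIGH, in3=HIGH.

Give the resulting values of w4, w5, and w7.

w1 = NOT in3 = NOT HIGH = LOW
w2 = in0 OR in3 = HIGH OR HIGH = HIGH
w3 = in2 XNOR in3 = HIGH XNOR HIGH = HIGH
w4 = w1 AND in1 = LOW AND HIGH = LOW
w5 = w3 AND w1 = HIGH AND LOW = LOW
w6 = w2 NAND w1 = HIGH NAND LOW = HIGH
w7 = w6 OR w5 = HIGH OR LOW = HIGH

w4 = LOW  w5 = LOW  w7 = HIGH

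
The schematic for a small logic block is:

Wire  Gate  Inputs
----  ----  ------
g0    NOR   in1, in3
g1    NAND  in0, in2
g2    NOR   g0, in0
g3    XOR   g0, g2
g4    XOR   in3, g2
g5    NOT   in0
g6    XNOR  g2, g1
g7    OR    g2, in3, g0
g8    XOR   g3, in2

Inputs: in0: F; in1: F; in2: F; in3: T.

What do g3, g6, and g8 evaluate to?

g0 = in1 NOR in3 = F NOR T = F
g1 = in0 NAND in2 = F NAND F = T
g2 = g0 NOR in0 = F NOR F = T
g3 = g0 XOR g2 = F XOR T = T
g6 = g2 XNOR g1 = T XNOR T = T
g8 = g3 XOR in2 = T XOR F = T

g3 = T  g6 = T  g8 = T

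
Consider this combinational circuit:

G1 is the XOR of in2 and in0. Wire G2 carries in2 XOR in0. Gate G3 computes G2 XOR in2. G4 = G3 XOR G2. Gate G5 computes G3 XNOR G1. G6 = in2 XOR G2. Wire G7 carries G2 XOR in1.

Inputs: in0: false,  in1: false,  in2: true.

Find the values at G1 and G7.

G1 = true; G7 = true

G1 = in2 XOR in0 = true XOR false = true
G2 = in2 XOR in0 = true XOR false = true
G7 = G2 XOR in1 = true XOR false = true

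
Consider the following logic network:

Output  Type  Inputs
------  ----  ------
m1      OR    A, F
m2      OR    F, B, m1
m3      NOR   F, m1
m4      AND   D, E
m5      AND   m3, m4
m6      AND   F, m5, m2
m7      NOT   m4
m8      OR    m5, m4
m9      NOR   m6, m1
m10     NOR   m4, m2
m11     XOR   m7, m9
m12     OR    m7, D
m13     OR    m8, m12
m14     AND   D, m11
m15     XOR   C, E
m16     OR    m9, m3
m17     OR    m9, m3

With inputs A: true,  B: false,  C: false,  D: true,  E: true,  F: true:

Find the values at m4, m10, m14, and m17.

m4 = true; m10 = false; m14 = false; m17 = false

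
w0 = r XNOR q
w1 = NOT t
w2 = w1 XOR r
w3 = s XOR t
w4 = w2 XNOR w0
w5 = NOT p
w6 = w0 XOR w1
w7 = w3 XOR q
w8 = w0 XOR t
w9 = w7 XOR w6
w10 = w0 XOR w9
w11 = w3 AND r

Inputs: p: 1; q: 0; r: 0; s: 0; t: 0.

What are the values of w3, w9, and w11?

w0 = r XNOR q = 0 XNOR 0 = 1
w1 = NOT t = NOT 0 = 1
w3 = s XOR t = 0 XOR 0 = 0
w6 = w0 XOR w1 = 1 XOR 1 = 0
w7 = w3 XOR q = 0 XOR 0 = 0
w9 = w7 XOR w6 = 0 XOR 0 = 0
w11 = w3 AND r = 0 AND 0 = 0

w3 = 0, w9 = 0, w11 = 0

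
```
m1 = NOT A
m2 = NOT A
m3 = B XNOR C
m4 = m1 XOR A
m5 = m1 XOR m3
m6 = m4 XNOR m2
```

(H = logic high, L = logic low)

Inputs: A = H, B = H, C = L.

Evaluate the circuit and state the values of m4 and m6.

m4 = H, m6 = L

m1 = NOT A = NOT H = L
m2 = NOT A = NOT H = L
m4 = m1 XOR A = L XOR H = H
m6 = m4 XNOR m2 = H XNOR L = L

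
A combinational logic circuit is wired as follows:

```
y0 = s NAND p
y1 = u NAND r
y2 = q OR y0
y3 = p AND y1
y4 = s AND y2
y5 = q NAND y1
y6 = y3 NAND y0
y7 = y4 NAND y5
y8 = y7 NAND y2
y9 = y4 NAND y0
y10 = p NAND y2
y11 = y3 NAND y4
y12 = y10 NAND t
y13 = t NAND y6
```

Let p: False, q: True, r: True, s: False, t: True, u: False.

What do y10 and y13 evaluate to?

y10 = True, y13 = False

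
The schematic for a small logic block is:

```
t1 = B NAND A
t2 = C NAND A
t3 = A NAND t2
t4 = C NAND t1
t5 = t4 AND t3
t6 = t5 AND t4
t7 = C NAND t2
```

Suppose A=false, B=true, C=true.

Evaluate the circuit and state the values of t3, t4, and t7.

t3 = true; t4 = false; t7 = false

t1 = B NAND A = true NAND false = true
t2 = C NAND A = true NAND false = true
t3 = A NAND t2 = false NAND true = true
t4 = C NAND t1 = true NAND true = false
t7 = C NAND t2 = true NAND true = false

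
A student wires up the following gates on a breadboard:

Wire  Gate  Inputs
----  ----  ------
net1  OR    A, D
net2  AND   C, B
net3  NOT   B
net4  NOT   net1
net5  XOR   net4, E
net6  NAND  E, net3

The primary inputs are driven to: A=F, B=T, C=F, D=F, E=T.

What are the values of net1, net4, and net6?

net1 = A OR D = F OR F = F
net3 = NOT B = NOT T = F
net4 = NOT net1 = NOT F = T
net6 = E NAND net3 = T NAND F = T

net1 = F; net4 = T; net6 = T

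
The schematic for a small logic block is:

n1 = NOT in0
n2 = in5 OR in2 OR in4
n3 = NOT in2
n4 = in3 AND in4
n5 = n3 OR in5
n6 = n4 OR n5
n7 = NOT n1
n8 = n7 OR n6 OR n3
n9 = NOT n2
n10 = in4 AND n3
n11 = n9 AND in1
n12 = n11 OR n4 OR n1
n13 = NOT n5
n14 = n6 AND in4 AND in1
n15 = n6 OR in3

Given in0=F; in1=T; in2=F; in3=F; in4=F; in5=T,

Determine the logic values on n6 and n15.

n6 = T; n15 = T

n3 = NOT in2 = NOT F = T
n4 = in3 AND in4 = F AND F = F
n5 = n3 OR in5 = T OR T = T
n6 = n4 OR n5 = F OR T = T
n15 = n6 OR in3 = T OR F = T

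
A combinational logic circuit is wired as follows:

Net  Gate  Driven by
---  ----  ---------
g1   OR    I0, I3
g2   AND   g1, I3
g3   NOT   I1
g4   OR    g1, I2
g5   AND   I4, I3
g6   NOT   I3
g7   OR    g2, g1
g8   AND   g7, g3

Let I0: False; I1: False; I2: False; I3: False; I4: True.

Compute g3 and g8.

g1 = I0 OR I3 = False OR False = False
g2 = g1 AND I3 = False AND False = False
g3 = NOT I1 = NOT False = True
g7 = g2 OR g1 = False OR False = False
g8 = g7 AND g3 = False AND True = False

g3 = True, g8 = False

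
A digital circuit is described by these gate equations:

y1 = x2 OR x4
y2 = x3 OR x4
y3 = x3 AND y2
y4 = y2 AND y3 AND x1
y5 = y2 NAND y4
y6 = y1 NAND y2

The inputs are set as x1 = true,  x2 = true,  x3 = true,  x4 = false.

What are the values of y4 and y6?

y1 = x2 OR x4 = true OR false = true
y2 = x3 OR x4 = true OR false = true
y3 = x3 AND y2 = true AND true = true
y4 = y2 AND y3 AND x1 = true AND true AND true = true
y6 = y1 NAND y2 = true NAND true = false

y4 = true; y6 = false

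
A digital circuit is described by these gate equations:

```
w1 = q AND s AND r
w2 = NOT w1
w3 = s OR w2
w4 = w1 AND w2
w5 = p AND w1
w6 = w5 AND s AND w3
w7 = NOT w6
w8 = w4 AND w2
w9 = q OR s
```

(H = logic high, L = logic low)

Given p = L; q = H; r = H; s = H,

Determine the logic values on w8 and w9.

w1 = q AND s AND r = H AND H AND H = H
w2 = NOT w1 = NOT H = L
w4 = w1 AND w2 = H AND L = L
w8 = w4 AND w2 = L AND L = L
w9 = q OR s = H OR H = H

w8 = L, w9 = H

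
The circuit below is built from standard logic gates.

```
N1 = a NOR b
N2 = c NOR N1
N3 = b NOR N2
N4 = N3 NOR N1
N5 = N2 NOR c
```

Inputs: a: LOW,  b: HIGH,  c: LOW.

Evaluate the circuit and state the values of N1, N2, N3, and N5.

N1 = LOW  N2 = HIGH  N3 = LOW  N5 = LOW

N1 = a NOR b = LOW NOR HIGH = LOW
N2 = c NOR N1 = LOW NOR LOW = HIGH
N3 = b NOR N2 = HIGH NOR HIGH = LOW
N5 = N2 NOR c = HIGH NOR LOW = LOW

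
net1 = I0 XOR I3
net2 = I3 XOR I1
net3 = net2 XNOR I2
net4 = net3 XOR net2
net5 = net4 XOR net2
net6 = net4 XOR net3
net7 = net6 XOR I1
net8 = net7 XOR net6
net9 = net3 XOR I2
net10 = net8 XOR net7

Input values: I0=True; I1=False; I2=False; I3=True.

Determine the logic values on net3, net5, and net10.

net3 = False, net5 = False, net10 = True

net2 = I3 XOR I1 = True XOR False = True
net3 = net2 XNOR I2 = True XNOR False = False
net4 = net3 XOR net2 = False XOR True = True
net5 = net4 XOR net2 = True XOR True = False
net6 = net4 XOR net3 = True XOR False = True
net7 = net6 XOR I1 = True XOR False = True
net8 = net7 XOR net6 = True XOR True = False
net10 = net8 XOR net7 = False XOR True = True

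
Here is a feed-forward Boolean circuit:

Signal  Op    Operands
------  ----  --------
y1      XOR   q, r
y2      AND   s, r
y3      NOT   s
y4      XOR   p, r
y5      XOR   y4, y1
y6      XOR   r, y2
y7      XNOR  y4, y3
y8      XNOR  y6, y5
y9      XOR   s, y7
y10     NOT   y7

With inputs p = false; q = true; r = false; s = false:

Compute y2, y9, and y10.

y2 = s AND r = false AND false = false
y3 = NOT s = NOT false = true
y4 = p XOR r = false XOR false = false
y7 = y4 XNOR y3 = false XNOR true = false
y9 = s XOR y7 = false XOR false = false
y10 = NOT y7 = NOT false = true

y2 = false; y9 = false; y10 = true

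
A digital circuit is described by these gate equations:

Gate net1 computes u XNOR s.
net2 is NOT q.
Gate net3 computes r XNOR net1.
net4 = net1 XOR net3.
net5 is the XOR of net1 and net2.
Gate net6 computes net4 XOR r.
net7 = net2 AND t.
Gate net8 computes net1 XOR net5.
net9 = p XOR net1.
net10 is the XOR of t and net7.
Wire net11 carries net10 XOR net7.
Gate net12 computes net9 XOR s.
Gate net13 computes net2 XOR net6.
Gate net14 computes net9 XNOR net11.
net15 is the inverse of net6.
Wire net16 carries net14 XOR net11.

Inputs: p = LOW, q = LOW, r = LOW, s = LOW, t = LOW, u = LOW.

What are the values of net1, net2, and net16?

net1 = u XNOR s = LOW XNOR LOW = HIGH
net2 = NOT q = NOT LOW = HIGH
net7 = net2 AND t = HIGH AND LOW = LOW
net9 = p XOR net1 = LOW XOR HIGH = HIGH
net10 = t XOR net7 = LOW XOR LOW = LOW
net11 = net10 XOR net7 = LOW XOR LOW = LOW
net14 = net9 XNOR net11 = HIGH XNOR LOW = LOW
net16 = net14 XOR net11 = LOW XOR LOW = LOW

net1 = HIGH; net2 = HIGH; net16 = LOW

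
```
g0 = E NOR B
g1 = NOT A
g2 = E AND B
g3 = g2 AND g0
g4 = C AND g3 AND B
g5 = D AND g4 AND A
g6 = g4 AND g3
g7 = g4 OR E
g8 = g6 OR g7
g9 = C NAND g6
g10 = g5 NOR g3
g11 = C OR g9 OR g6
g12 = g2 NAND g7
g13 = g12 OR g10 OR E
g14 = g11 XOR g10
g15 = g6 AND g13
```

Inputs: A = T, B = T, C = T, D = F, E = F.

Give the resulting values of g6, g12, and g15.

g6 = F, g12 = T, g15 = F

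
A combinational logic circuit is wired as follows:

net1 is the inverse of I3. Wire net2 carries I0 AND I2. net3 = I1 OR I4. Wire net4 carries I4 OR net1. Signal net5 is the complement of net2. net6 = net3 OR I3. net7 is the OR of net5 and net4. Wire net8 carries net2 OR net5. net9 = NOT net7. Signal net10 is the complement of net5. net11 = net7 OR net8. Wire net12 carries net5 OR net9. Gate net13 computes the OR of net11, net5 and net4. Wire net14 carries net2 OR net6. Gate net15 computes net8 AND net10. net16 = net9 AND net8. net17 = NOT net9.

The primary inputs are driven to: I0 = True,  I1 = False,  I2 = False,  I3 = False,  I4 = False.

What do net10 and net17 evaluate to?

net10 = False  net17 = True

net1 = NOT I3 = NOT False = True
net2 = I0 AND I2 = True AND False = False
net4 = I4 OR net1 = False OR True = True
net5 = NOT net2 = NOT False = True
net7 = net5 OR net4 = True OR True = True
net9 = NOT net7 = NOT True = False
net10 = NOT net5 = NOT True = False
net17 = NOT net9 = NOT False = True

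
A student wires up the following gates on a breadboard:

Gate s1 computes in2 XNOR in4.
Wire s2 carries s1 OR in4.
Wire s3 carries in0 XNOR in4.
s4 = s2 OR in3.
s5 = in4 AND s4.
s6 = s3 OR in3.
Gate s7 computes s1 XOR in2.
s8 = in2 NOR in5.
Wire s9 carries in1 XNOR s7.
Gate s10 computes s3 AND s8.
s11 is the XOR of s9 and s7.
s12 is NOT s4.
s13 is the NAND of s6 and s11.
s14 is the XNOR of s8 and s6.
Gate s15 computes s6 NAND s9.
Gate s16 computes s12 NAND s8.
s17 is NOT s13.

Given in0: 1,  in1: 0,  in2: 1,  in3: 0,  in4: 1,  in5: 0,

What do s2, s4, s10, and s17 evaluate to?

s2 = 1  s4 = 1  s10 = 0  s17 = 1

s1 = in2 XNOR in4 = 1 XNOR 1 = 1
s2 = s1 OR in4 = 1 OR 1 = 1
s3 = in0 XNOR in4 = 1 XNOR 1 = 1
s4 = s2 OR in3 = 1 OR 0 = 1
s6 = s3 OR in3 = 1 OR 0 = 1
s7 = s1 XOR in2 = 1 XOR 1 = 0
s8 = in2 NOR in5 = 1 NOR 0 = 0
s9 = in1 XNOR s7 = 0 XNOR 0 = 1
s10 = s3 AND s8 = 1 AND 0 = 0
s11 = s9 XOR s7 = 1 XOR 0 = 1
s13 = s6 NAND s11 = 1 NAND 1 = 0
s17 = NOT s13 = NOT 0 = 1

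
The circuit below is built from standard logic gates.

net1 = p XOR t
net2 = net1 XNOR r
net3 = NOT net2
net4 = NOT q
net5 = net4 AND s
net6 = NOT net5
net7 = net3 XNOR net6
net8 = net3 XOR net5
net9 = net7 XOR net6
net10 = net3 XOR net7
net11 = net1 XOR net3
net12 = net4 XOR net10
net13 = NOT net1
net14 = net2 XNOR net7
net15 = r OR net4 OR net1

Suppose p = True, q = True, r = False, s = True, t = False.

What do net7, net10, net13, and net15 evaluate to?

net7 = True  net10 = False  net13 = False  net15 = True

net1 = p XOR t = True XOR False = True
net2 = net1 XNOR r = True XNOR False = False
net3 = NOT net2 = NOT False = True
net4 = NOT q = NOT True = False
net5 = net4 AND s = False AND True = False
net6 = NOT net5 = NOT False = True
net7 = net3 XNOR net6 = True XNOR True = True
net10 = net3 XOR net7 = True XOR True = False
net13 = NOT net1 = NOT True = False
net15 = r OR net4 OR net1 = False OR False OR True = True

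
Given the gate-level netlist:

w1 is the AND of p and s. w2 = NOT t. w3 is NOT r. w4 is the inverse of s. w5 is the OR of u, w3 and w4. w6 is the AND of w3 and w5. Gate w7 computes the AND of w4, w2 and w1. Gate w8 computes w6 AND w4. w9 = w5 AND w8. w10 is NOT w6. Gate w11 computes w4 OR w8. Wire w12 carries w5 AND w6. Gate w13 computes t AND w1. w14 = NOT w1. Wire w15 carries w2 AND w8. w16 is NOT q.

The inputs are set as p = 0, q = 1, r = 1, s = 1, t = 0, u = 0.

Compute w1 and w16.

w1 = p AND s = 0 AND 1 = 0
w16 = NOT q = NOT 1 = 0

w1 = 0, w16 = 0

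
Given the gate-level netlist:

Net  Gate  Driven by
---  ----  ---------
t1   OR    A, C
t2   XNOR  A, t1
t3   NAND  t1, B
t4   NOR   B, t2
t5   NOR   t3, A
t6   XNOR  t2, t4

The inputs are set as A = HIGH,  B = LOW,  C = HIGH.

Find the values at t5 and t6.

t5 = LOW, t6 = LOW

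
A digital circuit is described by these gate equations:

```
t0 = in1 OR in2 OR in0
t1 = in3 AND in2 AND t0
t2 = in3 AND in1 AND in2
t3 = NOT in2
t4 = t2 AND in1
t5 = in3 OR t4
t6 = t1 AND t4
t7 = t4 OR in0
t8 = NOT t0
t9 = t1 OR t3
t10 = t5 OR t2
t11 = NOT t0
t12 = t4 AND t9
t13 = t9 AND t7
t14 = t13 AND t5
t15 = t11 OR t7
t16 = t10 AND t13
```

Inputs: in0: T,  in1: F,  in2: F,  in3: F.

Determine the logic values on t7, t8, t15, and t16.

t0 = in1 OR in2 OR in0 = F OR F OR T = T
t1 = in3 AND in2 AND t0 = F AND F AND T = F
t2 = in3 AND in1 AND in2 = F AND F AND F = F
t3 = NOT in2 = NOT F = T
t4 = t2 AND in1 = F AND F = F
t5 = in3 OR t4 = F OR F = F
t7 = t4 OR in0 = F OR T = T
t8 = NOT t0 = NOT T = F
t9 = t1 OR t3 = F OR T = T
t10 = t5 OR t2 = F OR F = F
t11 = NOT t0 = NOT T = F
t13 = t9 AND t7 = T AND T = T
t15 = t11 OR t7 = F OR T = T
t16 = t10 AND t13 = F AND T = F

t7 = T; t8 = F; t15 = T; t16 = F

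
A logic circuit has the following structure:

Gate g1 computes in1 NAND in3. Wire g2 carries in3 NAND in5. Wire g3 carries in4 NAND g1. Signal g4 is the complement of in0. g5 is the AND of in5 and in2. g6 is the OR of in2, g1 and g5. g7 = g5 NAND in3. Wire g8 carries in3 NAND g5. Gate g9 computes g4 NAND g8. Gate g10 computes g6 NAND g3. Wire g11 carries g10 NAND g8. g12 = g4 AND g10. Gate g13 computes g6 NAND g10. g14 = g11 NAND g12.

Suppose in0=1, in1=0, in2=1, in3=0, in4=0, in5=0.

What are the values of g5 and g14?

g1 = in1 NAND in3 = 0 NAND 0 = 1
g3 = in4 NAND g1 = 0 NAND 1 = 1
g4 = NOT in0 = NOT 1 = 0
g5 = in5 AND in2 = 0 AND 1 = 0
g6 = in2 OR g1 OR g5 = 1 OR 1 OR 0 = 1
g8 = in3 NAND g5 = 0 NAND 0 = 1
g10 = g6 NAND g3 = 1 NAND 1 = 0
g11 = g10 NAND g8 = 0 NAND 1 = 1
g12 = g4 AND g10 = 0 AND 0 = 0
g14 = g11 NAND g12 = 1 NAND 0 = 1

g5 = 0, g14 = 1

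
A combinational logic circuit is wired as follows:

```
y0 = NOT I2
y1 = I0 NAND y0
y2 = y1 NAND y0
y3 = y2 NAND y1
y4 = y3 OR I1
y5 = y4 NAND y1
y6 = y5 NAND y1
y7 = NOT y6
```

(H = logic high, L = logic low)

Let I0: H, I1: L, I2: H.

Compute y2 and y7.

y2 = H  y7 = H

y0 = NOT I2 = NOT H = L
y1 = I0 NAND y0 = H NAND L = H
y2 = y1 NAND y0 = H NAND L = H
y3 = y2 NAND y1 = H NAND H = L
y4 = y3 OR I1 = L OR L = L
y5 = y4 NAND y1 = L NAND H = H
y6 = y5 NAND y1 = H NAND H = L
y7 = NOT y6 = NOT L = H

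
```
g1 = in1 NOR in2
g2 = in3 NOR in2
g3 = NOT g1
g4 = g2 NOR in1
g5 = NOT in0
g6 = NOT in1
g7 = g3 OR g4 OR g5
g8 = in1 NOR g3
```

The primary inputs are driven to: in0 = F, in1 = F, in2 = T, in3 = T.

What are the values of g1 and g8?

g1 = in1 NOR in2 = F NOR T = F
g3 = NOT g1 = NOT F = T
g8 = in1 NOR g3 = F NOR T = F

g1 = F  g8 = F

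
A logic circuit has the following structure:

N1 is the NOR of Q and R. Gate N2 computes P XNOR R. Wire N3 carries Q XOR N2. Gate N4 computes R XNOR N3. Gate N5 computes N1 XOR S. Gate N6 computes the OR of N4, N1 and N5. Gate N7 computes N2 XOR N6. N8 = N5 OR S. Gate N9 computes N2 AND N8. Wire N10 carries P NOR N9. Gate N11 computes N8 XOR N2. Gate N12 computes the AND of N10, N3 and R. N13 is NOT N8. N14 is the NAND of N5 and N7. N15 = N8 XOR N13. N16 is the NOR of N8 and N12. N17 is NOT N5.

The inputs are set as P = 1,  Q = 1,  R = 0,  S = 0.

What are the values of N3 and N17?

N3 = 1  N17 = 1

N1 = Q NOR R = 1 NOR 0 = 0
N2 = P XNOR R = 1 XNOR 0 = 0
N3 = Q XOR N2 = 1 XOR 0 = 1
N5 = N1 XOR S = 0 XOR 0 = 0
N17 = NOT N5 = NOT 0 = 1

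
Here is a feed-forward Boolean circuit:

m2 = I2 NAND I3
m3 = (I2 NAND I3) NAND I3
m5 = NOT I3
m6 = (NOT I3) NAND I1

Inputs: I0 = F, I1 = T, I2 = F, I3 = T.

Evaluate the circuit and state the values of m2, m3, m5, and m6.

m2 = T  m3 = F  m5 = F  m6 = T

m2 = F NAND T = T
m3 = (F NAND T) NAND T = F
m5 = NOT T = F
m6 = (NOT T) NAND T = T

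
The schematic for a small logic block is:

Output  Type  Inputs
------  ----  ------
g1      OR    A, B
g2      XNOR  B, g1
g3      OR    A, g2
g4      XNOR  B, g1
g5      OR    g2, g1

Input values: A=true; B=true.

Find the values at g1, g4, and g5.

g1 = A OR B = true OR true = true
g2 = B XNOR g1 = true XNOR true = true
g4 = B XNOR g1 = true XNOR true = true
g5 = g2 OR g1 = true OR true = true

g1 = true; g4 = true; g5 = true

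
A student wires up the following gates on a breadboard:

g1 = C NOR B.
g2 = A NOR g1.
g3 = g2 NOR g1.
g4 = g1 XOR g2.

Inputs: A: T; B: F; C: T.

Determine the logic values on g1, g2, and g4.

g1 = C NOR B = T NOR F = F
g2 = A NOR g1 = T NOR F = F
g4 = g1 XOR g2 = F XOR F = F

g1 = F, g2 = F, g4 = F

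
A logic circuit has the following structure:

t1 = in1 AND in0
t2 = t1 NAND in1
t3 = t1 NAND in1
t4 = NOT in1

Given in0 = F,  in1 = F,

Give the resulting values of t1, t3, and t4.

t1 = F  t3 = T  t4 = T

t1 = in1 AND in0 = F AND F = F
t3 = t1 NAND in1 = F NAND F = T
t4 = NOT in1 = NOT F = T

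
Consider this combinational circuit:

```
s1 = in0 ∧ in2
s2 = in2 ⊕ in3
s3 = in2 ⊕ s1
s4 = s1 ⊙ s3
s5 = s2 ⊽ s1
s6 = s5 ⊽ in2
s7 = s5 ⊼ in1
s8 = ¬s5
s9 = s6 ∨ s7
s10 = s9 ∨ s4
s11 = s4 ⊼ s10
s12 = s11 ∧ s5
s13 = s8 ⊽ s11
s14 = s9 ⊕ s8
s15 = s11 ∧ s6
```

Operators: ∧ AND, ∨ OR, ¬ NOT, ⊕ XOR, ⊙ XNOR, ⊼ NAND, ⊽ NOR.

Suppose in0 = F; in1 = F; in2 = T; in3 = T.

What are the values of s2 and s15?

s1 = in0 AND in2 = F AND T = F
s2 = in2 XOR in3 = T XOR T = F
s3 = in2 XOR s1 = T XOR F = T
s4 = s1 XNOR s3 = F XNOR T = F
s5 = s2 NOR s1 = F NOR F = T
s6 = s5 NOR in2 = T NOR T = F
s7 = s5 NAND in1 = T NAND F = T
s9 = s6 OR s7 = F OR T = T
s10 = s9 OR s4 = T OR F = T
s11 = s4 NAND s10 = F NAND T = T
s15 = s11 AND s6 = T AND F = F

s2 = F, s15 = F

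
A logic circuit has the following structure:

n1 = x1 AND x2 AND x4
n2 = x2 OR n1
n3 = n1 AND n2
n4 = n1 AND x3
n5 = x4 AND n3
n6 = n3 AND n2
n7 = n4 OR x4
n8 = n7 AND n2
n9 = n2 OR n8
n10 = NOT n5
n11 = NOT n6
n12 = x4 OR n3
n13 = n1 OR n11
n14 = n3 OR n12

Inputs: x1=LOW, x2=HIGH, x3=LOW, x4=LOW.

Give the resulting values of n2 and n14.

n2 = HIGH, n14 = LOW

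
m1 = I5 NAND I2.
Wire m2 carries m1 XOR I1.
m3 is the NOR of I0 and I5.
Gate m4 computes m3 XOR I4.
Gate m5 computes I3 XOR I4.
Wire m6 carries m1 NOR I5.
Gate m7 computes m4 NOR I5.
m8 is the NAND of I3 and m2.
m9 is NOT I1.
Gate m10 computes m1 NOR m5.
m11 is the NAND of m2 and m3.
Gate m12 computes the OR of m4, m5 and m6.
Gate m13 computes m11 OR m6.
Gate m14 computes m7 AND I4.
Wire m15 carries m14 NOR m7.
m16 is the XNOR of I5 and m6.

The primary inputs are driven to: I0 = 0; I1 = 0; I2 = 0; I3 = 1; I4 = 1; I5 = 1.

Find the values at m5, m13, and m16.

m1 = I5 NAND I2 = 1 NAND 0 = 1
m2 = m1 XOR I1 = 1 XOR 0 = 1
m3 = I0 NOR I5 = 0 NOR 1 = 0
m5 = I3 XOR I4 = 1 XOR 1 = 0
m6 = m1 NOR I5 = 1 NOR 1 = 0
m11 = m2 NAND m3 = 1 NAND 0 = 1
m13 = m11 OR m6 = 1 OR 0 = 1
m16 = I5 XNOR m6 = 1 XNOR 0 = 0

m5 = 0, m13 = 1, m16 = 0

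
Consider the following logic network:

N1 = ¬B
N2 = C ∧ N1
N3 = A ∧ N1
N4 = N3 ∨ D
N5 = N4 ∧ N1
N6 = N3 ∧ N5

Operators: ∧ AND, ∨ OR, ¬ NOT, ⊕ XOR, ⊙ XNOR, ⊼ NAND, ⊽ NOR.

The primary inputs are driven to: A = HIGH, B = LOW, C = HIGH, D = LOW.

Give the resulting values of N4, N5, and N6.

N1 = NOT B = NOT LOW = HIGH
N3 = A AND N1 = HIGH AND HIGH = HIGH
N4 = N3 OR D = HIGH OR LOW = HIGH
N5 = N4 AND N1 = HIGH AND HIGH = HIGH
N6 = N3 AND N5 = HIGH AND HIGH = HIGH

N4 = HIGH  N5 = HIGH  N6 = HIGH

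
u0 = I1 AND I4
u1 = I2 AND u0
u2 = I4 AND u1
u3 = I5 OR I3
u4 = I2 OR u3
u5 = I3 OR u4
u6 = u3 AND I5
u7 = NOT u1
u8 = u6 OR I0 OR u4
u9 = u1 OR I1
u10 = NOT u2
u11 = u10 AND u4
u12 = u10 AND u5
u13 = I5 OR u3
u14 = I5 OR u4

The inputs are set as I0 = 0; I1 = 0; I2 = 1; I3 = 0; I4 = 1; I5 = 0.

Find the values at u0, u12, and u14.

u0 = 0, u12 = 1, u14 = 1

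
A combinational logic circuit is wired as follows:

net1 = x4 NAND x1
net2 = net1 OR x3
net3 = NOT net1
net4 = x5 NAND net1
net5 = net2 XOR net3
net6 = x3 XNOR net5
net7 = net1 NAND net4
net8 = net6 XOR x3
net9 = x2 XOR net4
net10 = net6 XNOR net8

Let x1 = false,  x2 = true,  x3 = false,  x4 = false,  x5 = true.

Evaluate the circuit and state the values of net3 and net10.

net3 = false; net10 = true

net1 = x4 NAND x1 = false NAND false = true
net2 = net1 OR x3 = true OR false = true
net3 = NOT net1 = NOT true = false
net5 = net2 XOR net3 = true XOR false = true
net6 = x3 XNOR net5 = false XNOR true = false
net8 = net6 XOR x3 = false XOR false = false
net10 = net6 XNOR net8 = false XNOR false = true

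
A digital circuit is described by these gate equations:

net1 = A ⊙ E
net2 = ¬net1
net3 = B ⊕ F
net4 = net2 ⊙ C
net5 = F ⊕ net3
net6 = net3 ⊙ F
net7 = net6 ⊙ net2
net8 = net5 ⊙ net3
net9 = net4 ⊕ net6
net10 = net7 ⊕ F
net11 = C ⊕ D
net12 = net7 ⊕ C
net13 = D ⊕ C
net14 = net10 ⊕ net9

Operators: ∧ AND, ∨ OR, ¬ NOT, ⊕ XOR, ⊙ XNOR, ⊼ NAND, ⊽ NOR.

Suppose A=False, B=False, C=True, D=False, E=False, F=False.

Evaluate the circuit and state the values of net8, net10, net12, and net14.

net1 = A XNOR E = False XNOR False = True
net2 = NOT net1 = NOT True = False
net3 = B XOR F = False XOR False = False
net4 = net2 XNOR C = False XNOR True = False
net5 = F XOR net3 = False XOR False = False
net6 = net3 XNOR F = False XNOR False = True
net7 = net6 XNOR net2 = True XNOR False = False
net8 = net5 XNOR net3 = False XNOR False = True
net9 = net4 XOR net6 = False XOR True = True
net10 = net7 XOR F = False XOR False = False
net12 = net7 XOR C = False XOR True = True
net14 = net10 XOR net9 = False XOR True = True

net8 = True, net10 = False, net12 = True, net14 = True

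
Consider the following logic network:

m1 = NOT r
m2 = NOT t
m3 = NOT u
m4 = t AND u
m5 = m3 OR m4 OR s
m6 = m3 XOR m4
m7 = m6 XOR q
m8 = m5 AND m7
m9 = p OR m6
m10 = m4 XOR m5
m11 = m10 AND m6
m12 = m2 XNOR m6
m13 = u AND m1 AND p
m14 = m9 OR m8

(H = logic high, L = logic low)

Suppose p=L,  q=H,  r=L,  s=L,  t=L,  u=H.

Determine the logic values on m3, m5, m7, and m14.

m3 = L; m5 = L; m7 = H; m14 = L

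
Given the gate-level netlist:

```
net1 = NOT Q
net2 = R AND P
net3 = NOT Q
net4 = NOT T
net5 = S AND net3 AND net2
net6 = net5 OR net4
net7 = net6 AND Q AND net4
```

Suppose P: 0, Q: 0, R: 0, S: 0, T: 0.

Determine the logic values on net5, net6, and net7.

net5 = 0; net6 = 1; net7 = 0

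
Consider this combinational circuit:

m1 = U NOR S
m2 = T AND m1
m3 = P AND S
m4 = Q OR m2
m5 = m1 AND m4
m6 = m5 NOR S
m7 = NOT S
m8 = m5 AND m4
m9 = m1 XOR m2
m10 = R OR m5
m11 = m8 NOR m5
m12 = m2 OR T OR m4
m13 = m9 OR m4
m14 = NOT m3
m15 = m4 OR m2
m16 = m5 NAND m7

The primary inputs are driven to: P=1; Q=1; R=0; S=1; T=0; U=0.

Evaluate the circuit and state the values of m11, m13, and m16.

m11 = 1, m13 = 1, m16 = 1

m1 = U NOR S = 0 NOR 1 = 0
m2 = T AND m1 = 0 AND 0 = 0
m4 = Q OR m2 = 1 OR 0 = 1
m5 = m1 AND m4 = 0 AND 1 = 0
m7 = NOT S = NOT 1 = 0
m8 = m5 AND m4 = 0 AND 1 = 0
m9 = m1 XOR m2 = 0 XOR 0 = 0
m11 = m8 NOR m5 = 0 NOR 0 = 1
m13 = m9 OR m4 = 0 OR 1 = 1
m16 = m5 NAND m7 = 0 NAND 0 = 1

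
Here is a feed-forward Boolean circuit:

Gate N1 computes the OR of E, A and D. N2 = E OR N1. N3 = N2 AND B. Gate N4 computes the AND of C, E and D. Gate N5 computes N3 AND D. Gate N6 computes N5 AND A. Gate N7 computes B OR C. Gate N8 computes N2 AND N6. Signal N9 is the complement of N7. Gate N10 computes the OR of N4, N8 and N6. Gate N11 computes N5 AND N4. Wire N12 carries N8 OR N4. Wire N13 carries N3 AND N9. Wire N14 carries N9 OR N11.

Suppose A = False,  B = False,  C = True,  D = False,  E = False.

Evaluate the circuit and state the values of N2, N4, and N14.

N1 = E OR A OR D = False OR False OR False = False
N2 = E OR N1 = False OR False = False
N3 = N2 AND B = False AND False = False
N4 = C AND E AND D = True AND False AND False = False
N5 = N3 AND D = False AND False = False
N7 = B OR C = False OR True = True
N9 = NOT N7 = NOT True = False
N11 = N5 AND N4 = False AND False = False
N14 = N9 OR N11 = False OR False = False

N2 = False, N4 = False, N14 = False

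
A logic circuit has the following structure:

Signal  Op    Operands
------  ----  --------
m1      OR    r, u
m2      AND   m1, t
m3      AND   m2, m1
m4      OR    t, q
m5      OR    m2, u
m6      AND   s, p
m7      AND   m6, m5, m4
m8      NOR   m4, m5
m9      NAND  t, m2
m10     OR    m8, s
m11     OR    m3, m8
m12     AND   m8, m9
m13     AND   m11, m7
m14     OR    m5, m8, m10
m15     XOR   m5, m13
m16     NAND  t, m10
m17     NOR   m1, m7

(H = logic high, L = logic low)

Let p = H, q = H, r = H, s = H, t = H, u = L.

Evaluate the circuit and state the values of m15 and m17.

m1 = r OR u = H OR L = H
m2 = m1 AND t = H AND H = H
m3 = m2 AND m1 = H AND H = H
m4 = t OR q = H OR H = H
m5 = m2 OR u = H OR L = H
m6 = s AND p = H AND H = H
m7 = m6 AND m5 AND m4 = H AND H AND H = H
m8 = m4 NOR m5 = H NOR H = L
m11 = m3 OR m8 = H OR L = H
m13 = m11 AND m7 = H AND H = H
m15 = m5 XOR m13 = H XOR H = L
m17 = m1 NOR m7 = H NOR H = L

m15 = L  m17 = L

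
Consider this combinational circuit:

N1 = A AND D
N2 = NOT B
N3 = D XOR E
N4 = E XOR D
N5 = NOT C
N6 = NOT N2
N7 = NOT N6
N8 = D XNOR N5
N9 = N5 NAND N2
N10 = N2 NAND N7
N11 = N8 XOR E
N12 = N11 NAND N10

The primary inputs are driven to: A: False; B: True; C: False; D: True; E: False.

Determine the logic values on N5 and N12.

N5 = True, N12 = False

N2 = NOT B = NOT True = False
N5 = NOT C = NOT False = True
N6 = NOT N2 = NOT False = True
N7 = NOT N6 = NOT True = False
N8 = D XNOR N5 = True XNOR True = True
N10 = N2 NAND N7 = False NAND False = True
N11 = N8 XOR E = True XOR False = True
N12 = N11 NAND N10 = True NAND True = False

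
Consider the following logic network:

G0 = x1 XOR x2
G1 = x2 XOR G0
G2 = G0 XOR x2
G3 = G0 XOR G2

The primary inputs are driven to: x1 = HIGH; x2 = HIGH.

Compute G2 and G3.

G0 = x1 XOR x2 = HIGH XOR HIGH = LOW
G2 = G0 XOR x2 = LOW XOR HIGH = HIGH
G3 = G0 XOR G2 = LOW XOR HIGH = HIGH

G2 = HIGH, G3 = HIGH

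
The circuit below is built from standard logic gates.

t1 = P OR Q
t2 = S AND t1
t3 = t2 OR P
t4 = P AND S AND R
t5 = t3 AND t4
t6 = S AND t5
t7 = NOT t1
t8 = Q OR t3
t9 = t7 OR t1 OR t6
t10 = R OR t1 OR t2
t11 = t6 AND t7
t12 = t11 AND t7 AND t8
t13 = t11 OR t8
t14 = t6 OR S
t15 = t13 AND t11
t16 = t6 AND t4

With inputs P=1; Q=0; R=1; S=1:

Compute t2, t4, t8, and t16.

t2 = 1; t4 = 1; t8 = 1; t16 = 1

t1 = P OR Q = 1 OR 0 = 1
t2 = S AND t1 = 1 AND 1 = 1
t3 = t2 OR P = 1 OR 1 = 1
t4 = P AND S AND R = 1 AND 1 AND 1 = 1
t5 = t3 AND t4 = 1 AND 1 = 1
t6 = S AND t5 = 1 AND 1 = 1
t8 = Q OR t3 = 0 OR 1 = 1
t16 = t6 AND t4 = 1 AND 1 = 1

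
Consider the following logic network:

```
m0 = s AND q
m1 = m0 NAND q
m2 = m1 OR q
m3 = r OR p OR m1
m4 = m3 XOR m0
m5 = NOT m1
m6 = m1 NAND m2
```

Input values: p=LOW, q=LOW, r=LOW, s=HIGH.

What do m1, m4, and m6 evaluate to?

m1 = HIGH; m4 = HIGH; m6 = LOW

m0 = s AND q = HIGH AND LOW = LOW
m1 = m0 NAND q = LOW NAND LOW = HIGH
m2 = m1 OR q = HIGH OR LOW = HIGH
m3 = r OR p OR m1 = LOW OR LOW OR HIGH = HIGH
m4 = m3 XOR m0 = HIGH XOR LOW = HIGH
m6 = m1 NAND m2 = HIGH NAND HIGH = LOW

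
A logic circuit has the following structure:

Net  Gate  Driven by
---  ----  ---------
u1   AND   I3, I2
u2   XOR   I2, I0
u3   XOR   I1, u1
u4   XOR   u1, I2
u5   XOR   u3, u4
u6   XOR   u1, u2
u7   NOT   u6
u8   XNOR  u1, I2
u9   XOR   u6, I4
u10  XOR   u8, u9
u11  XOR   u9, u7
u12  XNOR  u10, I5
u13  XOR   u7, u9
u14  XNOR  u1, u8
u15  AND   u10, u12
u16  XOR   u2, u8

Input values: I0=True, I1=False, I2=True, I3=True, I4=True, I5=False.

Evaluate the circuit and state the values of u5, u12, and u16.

u5 = True  u12 = False  u16 = True

u1 = I3 AND I2 = True AND True = True
u2 = I2 XOR I0 = True XOR True = False
u3 = I1 XOR u1 = False XOR True = True
u4 = u1 XOR I2 = True XOR True = False
u5 = u3 XOR u4 = True XOR False = True
u6 = u1 XOR u2 = True XOR False = True
u8 = u1 XNOR I2 = True XNOR True = True
u9 = u6 XOR I4 = True XOR True = False
u10 = u8 XOR u9 = True XOR False = True
u12 = u10 XNOR I5 = True XNOR False = False
u16 = u2 XOR u8 = False XOR True = True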